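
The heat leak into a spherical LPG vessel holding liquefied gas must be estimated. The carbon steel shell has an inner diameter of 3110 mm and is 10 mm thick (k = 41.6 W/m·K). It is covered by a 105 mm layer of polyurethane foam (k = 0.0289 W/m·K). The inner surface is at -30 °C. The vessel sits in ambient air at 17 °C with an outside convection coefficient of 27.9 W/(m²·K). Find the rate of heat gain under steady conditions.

For a spherical shell R = (1/r₁ − 1/r₂)/(4πk); film R = 1/(h·4πr²). In series:
R_carbon steel shell = (1/1.555 − 1/1.565)/(4π×41.6) = 7.861×10^-6 K/W
R_polyurethane foam = (1/1.565 − 1/1.67)/(4π×0.0289) = 0.1106 K/W
R_outer film = 1/(h·4πr_o²) = 1/(27.9×4π×1.67²) = 0.001023 K/W
R_total = 0.1117 K/W
Q = ΔT/R_total = 47/0.1117

Q ≈ 421 W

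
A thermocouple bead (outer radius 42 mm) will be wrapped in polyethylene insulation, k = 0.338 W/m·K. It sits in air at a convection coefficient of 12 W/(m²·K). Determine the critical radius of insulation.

r_cr ≈ 56.3 mm

For a sphere r_cr = 2k/h = 2×0.338/12
r_cr = 56.3 mm; since the bare radius (42 mm) is below r_cr, adding a thin layer of insulation will *increase* heat loss.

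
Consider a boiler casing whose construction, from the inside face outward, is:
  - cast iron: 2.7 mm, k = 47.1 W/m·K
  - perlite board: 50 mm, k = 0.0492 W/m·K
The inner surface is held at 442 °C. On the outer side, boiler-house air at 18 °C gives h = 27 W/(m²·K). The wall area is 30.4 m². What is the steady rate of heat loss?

Using the resistance-network approach (series):
R_cast iron = L/(kA) = 0.0027/(47.1×30.4) = 1.886×10^-6 K/W
R_perlite board = L/(kA) = 0.05/(0.0492×30.4) = 0.03343 K/W
R_outer film = 1/(h_o·A) = 1/(27×30.4) = 0.001218 K/W
R_total = 0.03465 K/W
Q = ΔT / R_total = 424 / 0.03465

Q ≈ 12200 W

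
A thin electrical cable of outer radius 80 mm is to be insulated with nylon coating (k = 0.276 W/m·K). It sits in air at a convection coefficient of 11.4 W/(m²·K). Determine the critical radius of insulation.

r_cr ≈ 24.2 mm

For a cylinder r_cr = k/h = 0.276/11.4
r_cr = 24.2 mm; since the bare radius (80 mm) is above r_cr, any added insulation will reduce heat loss.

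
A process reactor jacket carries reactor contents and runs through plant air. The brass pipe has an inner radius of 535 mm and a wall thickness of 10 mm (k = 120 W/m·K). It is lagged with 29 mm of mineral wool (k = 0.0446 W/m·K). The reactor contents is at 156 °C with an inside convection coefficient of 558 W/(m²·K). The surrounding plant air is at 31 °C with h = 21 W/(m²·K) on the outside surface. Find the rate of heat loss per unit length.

For a radial system each layer contributes R = ln(r_out/r_in)/(2πkL); films add R = 1/(hA).
R_inner film = 1/(h_i·2πr₁L) = 1/(558×2π×0.535×1) = 5.331×10^-4 K/W
R_brass pipe wall = ln(545/535)/(2π×120×1) = 2.456×10^-5 K/W
R_mineral wool = ln(574/545)/(2π×0.0446×1) = 0.185 K/W
R_outer film = 1/(h_o·2πr_oL) = 1/(21×2π×0.574×1) = 0.0132 K/W
R_total = 0.1988 K/W
Q = ΔT/R_total = 125/0.1988

q′ ≈ 629 W/m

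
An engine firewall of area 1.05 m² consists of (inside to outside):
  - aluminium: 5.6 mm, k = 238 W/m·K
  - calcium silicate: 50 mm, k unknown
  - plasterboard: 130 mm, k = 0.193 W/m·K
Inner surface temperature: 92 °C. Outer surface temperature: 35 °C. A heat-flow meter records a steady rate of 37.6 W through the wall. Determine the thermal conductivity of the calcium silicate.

Using the resistance-network approach (series):
R_aluminium = L/(kA) = 0.0056/(238×1.05) = 2.241×10^-5 K/W
R_plasterboard = L/(kA) = 0.13/(0.193×1.05) = 0.6415 K/W
Sum of known resistances R_other = 0.6415 K/W
Total R = ΔT/Q = 57/37.6 = 1.516 K/W
R_calcium silicate = R_total − R_other = 0.8744 K/W
k = L/(R·A) = 0.05/(0.8744×1.05)

k ≈ 0.0545 W/(m·K)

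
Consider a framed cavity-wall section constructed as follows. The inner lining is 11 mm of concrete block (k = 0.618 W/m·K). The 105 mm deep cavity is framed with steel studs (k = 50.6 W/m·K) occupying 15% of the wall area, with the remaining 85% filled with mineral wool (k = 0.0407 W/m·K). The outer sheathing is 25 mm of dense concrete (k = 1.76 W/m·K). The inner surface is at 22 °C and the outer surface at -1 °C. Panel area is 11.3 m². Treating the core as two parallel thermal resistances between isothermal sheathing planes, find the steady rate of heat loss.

Q ≈ 5680 W

Sheathing layers in series; stud and cavity paths in parallel between them.
R_inner = 0.011/(0.618×11.3) = 0.001575 K/W
R_stud  = 0.105/(50.6×0.15×11.3) = 0.001224 K/W
R_cav   = 0.105/(0.0407×0.85×11.3) = 0.2686 K/W
1/R_core = 1/R_stud + 1/R_cav → R_core = 0.001219 K/W
R_outer = 0.025/(1.76×11.3) = 0.001257 K/W
R_total = 0.004051 K/W
Q = ΔT/R_total = 23/0.004051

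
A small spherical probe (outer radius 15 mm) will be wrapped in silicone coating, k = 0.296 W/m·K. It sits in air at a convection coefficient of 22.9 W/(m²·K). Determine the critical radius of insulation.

r_cr ≈ 25.9 mm

For a sphere r_cr = 2k/h = 2×0.296/22.9
r_cr = 25.9 mm; since the bare radius (15 mm) is below r_cr, adding a thin layer of insulation will *increase* heat loss.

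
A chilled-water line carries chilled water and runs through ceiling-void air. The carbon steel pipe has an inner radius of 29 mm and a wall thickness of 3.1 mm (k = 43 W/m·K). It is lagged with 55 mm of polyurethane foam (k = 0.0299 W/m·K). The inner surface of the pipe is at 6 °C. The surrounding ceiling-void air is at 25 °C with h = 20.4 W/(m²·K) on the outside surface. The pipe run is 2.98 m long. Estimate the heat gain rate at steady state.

For a radial system each layer contributes R = ln(r_out/r_in)/(2πkL); films add R = 1/(hA).
R_carbon steel pipe wall = ln(32.1/29)/(2π×43×2.98) = 1.261×10^-4 K/W
R_polyurethane foam = ln(87.1/32.1)/(2π×0.0299×2.98) = 1.783 K/W
R_outer film = 1/(h_o·2πr_oL) = 1/(20.4×2π×0.0871×2.98) = 0.03006 K/W
R_total = 1.813 K/W
Q = ΔT/R_total = 19/1.813

Q ≈ 10.5 W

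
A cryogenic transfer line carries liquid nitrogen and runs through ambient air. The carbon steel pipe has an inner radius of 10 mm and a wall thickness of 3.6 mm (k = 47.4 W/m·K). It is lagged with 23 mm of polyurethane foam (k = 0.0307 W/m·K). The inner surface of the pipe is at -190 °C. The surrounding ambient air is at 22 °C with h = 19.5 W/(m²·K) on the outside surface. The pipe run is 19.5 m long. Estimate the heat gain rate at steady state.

Radial resistances (cylindrical: R_cond = ln(r_o/r_i)/(2πkL), R_conv = 1/(h·2πrL)):
R_carbon steel pipe wall = ln(13.6/10)/(2π×47.4×19.5) = 5.295×10^-5 K/W
R_polyurethane foam = ln(36.6/13.6)/(2π×0.0307×19.5) = 0.2632 K/W
R_outer film = 1/(h_o·2πr_oL) = 1/(19.5×2π×0.0366×19.5) = 0.01144 K/W
R_total = 0.2747 K/W
Q = ΔT/R_total = 212/0.2747

Q ≈ 772 W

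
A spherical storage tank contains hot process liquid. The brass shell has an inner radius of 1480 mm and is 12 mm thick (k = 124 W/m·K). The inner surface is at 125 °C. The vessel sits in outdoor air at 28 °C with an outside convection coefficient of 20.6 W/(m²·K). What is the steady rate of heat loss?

Q ≈ 55800 W

Spherical conduction: R = (1/r_in − 1/r_out)/(4πk) per layer; series-sum.
R_brass shell = (1/1.48 − 1/1.492)/(4π×124) = 3.488×10^-6 K/W
R_outer film = 1/(h·4πr_o²) = 1/(20.6×4π×1.492²) = 0.001735 K/W
R_total = 0.001739 K/W
Q = ΔT/R_total = 97/0.001739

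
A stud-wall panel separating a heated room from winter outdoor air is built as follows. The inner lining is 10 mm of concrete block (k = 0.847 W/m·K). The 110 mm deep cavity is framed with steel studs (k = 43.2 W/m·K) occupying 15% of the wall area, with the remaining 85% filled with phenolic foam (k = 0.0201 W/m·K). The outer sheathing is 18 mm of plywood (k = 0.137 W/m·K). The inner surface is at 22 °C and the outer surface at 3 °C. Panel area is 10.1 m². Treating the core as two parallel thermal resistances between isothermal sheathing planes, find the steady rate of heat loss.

Q ≈ 1200 W

Sheathing layers in series; stud and cavity paths in parallel between them.
R_inner = 0.01/(0.847×10.1) = 0.001169 K/W
R_stud  = 0.11/(43.2×0.15×10.1) = 0.001681 K/W
R_cav   = 0.11/(0.0201×0.85×10.1) = 0.6375 K/W
1/R_core = 1/R_stud + 1/R_cav → R_core = 0.001676 K/W
R_outer = 0.018/(0.137×10.1) = 0.01301 K/W
R_total = 0.01585 K/W
Q = ΔT/R_total = 19/0.01585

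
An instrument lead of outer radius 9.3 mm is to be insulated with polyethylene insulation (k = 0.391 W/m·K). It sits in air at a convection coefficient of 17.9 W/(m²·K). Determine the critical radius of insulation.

For a cylinder r_cr = k/h = 0.391/17.9
r_cr = 21.8 mm; since the bare radius (9.3 mm) is below r_cr, adding a thin layer of insulation will *increase* heat loss.

r_cr ≈ 21.8 mm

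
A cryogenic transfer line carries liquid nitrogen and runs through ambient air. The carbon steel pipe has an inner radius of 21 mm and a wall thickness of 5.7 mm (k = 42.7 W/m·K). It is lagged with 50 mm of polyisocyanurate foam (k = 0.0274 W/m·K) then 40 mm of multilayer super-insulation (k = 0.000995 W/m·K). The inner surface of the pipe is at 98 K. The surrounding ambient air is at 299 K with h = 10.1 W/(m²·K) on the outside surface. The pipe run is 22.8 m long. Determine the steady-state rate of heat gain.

Q ≈ 62.4 W

Treating each annulus and film as a series resistance:
R_carbon steel pipe wall = ln(26.7/21)/(2π×42.7×22.8) = 3.926×10^-5 K/W
R_polyisocyanurate foam = ln(76.7/26.7)/(2π×0.0274×22.8) = 0.2688 K/W
R_multilayer super-insulation = ln(116.7/76.7)/(2π×0.000995×22.8) = 2.944 K/W
R_outer film = 1/(h_o·2πr_oL) = 1/(10.1×2π×0.1167×22.8) = 0.005922 K/W
R_total = 3.219 K/W
Q = ΔT/R_total = 201/3.219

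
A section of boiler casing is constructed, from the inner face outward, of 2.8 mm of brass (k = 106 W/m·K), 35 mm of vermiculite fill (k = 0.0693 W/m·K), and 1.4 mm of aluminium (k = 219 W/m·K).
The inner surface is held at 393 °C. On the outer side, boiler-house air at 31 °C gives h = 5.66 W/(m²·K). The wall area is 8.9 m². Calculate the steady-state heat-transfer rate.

Q ≈ 4730 W

Thermal resistances in series:
R_brass = L/(kA) = 0.0028/(106×8.9) = 2.968×10^-6 K/W
R_vermiculite fill = L/(kA) = 0.035/(0.0693×8.9) = 0.05675 K/W
R_aluminium = L/(kA) = 0.0014/(219×8.9) = 7.183×10^-7 K/W
R_outer film = 1/(h_o·A) = 1/(5.66×8.9) = 0.01985 K/W
R_total = 0.0766 K/W
Q = ΔT / R_total = 362 / 0.0766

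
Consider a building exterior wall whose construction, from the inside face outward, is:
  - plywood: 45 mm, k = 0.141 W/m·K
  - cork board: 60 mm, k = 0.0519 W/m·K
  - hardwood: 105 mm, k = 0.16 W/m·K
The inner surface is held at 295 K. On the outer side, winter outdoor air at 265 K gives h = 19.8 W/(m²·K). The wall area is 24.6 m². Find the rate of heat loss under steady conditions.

Using the resistance-network approach (series):
R_plywood = L/(kA) = 0.045/(0.141×24.6) = 0.01297 K/W
R_cork board = L/(kA) = 0.06/(0.0519×24.6) = 0.04699 K/W
R_hardwood = L/(kA) = 0.105/(0.16×24.6) = 0.02668 K/W
R_outer film = 1/(h_o·A) = 1/(19.8×24.6) = 0.002053 K/W
R_total = 0.0887 K/W
Q = ΔT / R_total = 30 / 0.0887

Q ≈ 338 W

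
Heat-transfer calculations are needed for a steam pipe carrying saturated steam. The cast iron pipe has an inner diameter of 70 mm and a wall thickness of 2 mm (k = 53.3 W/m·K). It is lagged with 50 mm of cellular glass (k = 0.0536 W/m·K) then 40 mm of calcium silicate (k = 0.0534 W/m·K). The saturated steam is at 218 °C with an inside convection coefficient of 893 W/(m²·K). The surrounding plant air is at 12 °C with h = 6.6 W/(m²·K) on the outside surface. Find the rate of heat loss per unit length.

Treating each annulus and film as a series resistance:
R_inner film = 1/(h_i·2πr₁L) = 1/(893×2π×0.035×1) = 0.005092 K/W
R_cast iron pipe wall = ln(37/35)/(2π×53.3×1) = 1.659×10^-4 K/W
R_cellular glass = ln(87/37)/(2π×0.0536×1) = 2.539 K/W
R_calcium silicate = ln(127/87)/(2π×0.0534×1) = 1.127 K/W
R_outer film = 1/(h_o·2πr_oL) = 1/(6.6×2π×0.127×1) = 0.1899 K/W
R_total = 3.861 K/W
Q = ΔT/R_total = 206/3.861

q′ ≈ 53.3 W/m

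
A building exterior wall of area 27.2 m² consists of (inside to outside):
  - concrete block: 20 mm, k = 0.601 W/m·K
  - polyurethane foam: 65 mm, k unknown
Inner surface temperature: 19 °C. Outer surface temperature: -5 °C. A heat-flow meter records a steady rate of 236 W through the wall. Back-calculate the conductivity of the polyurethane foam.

k ≈ 0.0238 W/(m·K)

Using the resistance-network approach (series):
R_concrete block = L/(kA) = 0.02/(0.601×27.2) = 0.001223 K/W
Sum of known resistances R_other = 0.001223 K/W
Total R = ΔT/Q = 24/236 = 0.1017 K/W
R_polyurethane foam = R_total − R_other = 0.1005 K/W
k = L/(R·A) = 0.065/(0.1005×27.2)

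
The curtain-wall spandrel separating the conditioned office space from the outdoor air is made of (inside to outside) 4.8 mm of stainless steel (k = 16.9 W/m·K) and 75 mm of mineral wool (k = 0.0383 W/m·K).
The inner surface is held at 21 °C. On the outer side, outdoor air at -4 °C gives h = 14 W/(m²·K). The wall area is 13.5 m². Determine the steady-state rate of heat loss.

Q ≈ 166 W

Model the wall as resistances in series:
R_stainless steel = L/(kA) = 0.0048/(16.9×13.5) = 2.104×10^-5 K/W
R_mineral wool = L/(kA) = 0.075/(0.0383×13.5) = 0.1451 K/W
R_outer film = 1/(h_o·A) = 1/(14×13.5) = 0.005291 K/W
R_total = 0.1504 K/W
Q = ΔT / R_total = 25 / 0.1504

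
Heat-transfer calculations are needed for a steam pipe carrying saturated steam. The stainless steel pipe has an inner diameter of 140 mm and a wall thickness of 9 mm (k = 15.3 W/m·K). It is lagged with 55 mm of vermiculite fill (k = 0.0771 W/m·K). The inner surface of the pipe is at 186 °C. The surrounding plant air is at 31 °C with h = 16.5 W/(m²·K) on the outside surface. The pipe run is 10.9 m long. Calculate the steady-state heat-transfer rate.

Q ≈ 1450 W

For a radial system each layer contributes R = ln(r_out/r_in)/(2πkL); films add R = 1/(hA).
R_stainless steel pipe wall = ln(79/70)/(2π×15.3×10.9) = 1.154×10^-4 K/W
R_vermiculite fill = ln(134/79)/(2π×0.0771×10.9) = 0.1001 K/W
R_outer film = 1/(h_o·2πr_oL) = 1/(16.5×2π×0.134×10.9) = 0.006604 K/W
R_total = 0.1068 K/W
Q = ΔT/R_total = 155/0.1068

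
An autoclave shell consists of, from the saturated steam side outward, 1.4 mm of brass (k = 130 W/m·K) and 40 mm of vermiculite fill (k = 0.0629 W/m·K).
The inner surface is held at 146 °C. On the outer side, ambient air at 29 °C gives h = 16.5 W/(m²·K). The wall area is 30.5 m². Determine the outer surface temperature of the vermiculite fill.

T ≈ 39.2 °C

Series thermal resistances:
R_brass = L/(kA) = 0.0014/(130×30.5) = 3.531×10^-7 K/W
R_vermiculite fill = L/(kA) = 0.04/(0.0629×30.5) = 0.02085 K/W
R_outer film = 1/(h_o·A) = 1/(16.5×30.5) = 0.001987 K/W
R_total = 0.02284 K/W;  Q = ΔT/R_total = 117/0.02284 = 5123 W
T_interface = T_inner − Q·ΣR(inner→interface) = 146 − 5120×0.02085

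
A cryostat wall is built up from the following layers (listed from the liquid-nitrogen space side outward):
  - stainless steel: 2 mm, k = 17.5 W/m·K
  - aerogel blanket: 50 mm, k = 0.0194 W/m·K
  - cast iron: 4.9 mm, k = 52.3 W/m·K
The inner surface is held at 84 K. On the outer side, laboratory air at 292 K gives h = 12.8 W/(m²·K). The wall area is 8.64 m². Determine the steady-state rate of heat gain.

Model the wall as resistances in series:
R_stainless steel = L/(kA) = 0.002/(17.5×8.64) = 1.323×10^-5 K/W
R_aerogel blanket = L/(kA) = 0.05/(0.0194×8.64) = 0.2983 K/W
R_cast iron = L/(kA) = 0.0049/(52.3×8.64) = 1.084×10^-5 K/W
R_outer film = 1/(h_o·A) = 1/(12.8×8.64) = 0.009042 K/W
R_total = 0.3074 K/W
Q = ΔT / R_total = 208 / 0.3074

Q ≈ 677 W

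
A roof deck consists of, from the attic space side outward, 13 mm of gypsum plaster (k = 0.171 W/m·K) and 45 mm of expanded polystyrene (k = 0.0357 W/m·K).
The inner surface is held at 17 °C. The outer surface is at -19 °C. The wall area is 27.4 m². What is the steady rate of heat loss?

Q ≈ 738 W

Using the resistance-network approach (series):
R_gypsum plaster = L/(kA) = 0.013/(0.171×27.4) = 0.002775 K/W
R_expanded polystyrene = L/(kA) = 0.045/(0.0357×27.4) = 0.046 K/W
R_total = 0.04878 K/W
Q = ΔT / R_total = 36 / 0.04878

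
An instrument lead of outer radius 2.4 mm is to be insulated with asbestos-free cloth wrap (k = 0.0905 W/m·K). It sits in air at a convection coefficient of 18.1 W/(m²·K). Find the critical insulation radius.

For a cylinder r_cr = k/h = 0.0905/18.1
r_cr = 5 mm; since the bare radius (2.4 mm) is below r_cr, adding a thin layer of insulation will *increase* heat loss.

r_cr ≈ 5 mm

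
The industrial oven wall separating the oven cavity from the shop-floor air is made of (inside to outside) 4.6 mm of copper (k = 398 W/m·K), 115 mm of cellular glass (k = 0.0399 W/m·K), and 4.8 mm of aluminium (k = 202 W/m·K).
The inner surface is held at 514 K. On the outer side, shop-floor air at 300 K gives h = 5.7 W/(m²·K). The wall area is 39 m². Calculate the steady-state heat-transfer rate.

Q ≈ 2730 W

Using the resistance-network approach (series):
R_copper = L/(kA) = 0.0046/(398×39) = 2.964×10^-7 K/W
R_cellular glass = L/(kA) = 0.115/(0.0399×39) = 0.0739 K/W
R_aluminium = L/(kA) = 0.0048/(202×39) = 6.093×10^-7 K/W
R_outer film = 1/(h_o·A) = 1/(5.7×39) = 0.004498 K/W
R_total = 0.0784 K/W
Q = ΔT / R_total = 214 / 0.0784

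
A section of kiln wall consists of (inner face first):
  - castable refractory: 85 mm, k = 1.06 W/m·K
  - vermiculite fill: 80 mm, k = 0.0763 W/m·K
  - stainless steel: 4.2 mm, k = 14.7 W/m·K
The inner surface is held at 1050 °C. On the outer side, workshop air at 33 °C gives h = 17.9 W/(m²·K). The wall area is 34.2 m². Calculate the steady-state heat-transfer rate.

Model the wall as resistances in series:
R_castable refractory = L/(kA) = 0.085/(1.06×34.2) = 0.002345 K/W
R_vermiculite fill = L/(kA) = 0.08/(0.0763×34.2) = 0.03066 K/W
R_stainless steel = L/(kA) = 0.0042/(14.7×34.2) = 8.354×10^-6 K/W
R_outer film = 1/(h_o·A) = 1/(17.9×34.2) = 0.001634 K/W
R_total = 0.03464 K/W
Q = ΔT / R_total = 1017 / 0.03464

Q ≈ 29400 W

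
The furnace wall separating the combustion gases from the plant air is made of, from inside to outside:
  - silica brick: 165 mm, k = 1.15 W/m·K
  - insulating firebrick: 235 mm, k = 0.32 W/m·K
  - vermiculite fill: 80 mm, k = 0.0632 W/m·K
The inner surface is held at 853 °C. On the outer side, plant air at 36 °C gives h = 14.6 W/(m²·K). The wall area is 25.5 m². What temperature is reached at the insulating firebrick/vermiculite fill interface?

Model the wall as resistances in series:
R_silica brick = L/(kA) = 0.165/(1.15×25.5) = 0.005627 K/W
R_insulating firebrick = L/(kA) = 0.235/(0.32×25.5) = 0.0288 K/W
R_vermiculite fill = L/(kA) = 0.08/(0.0632×25.5) = 0.04964 K/W
R_outer film = 1/(h_o·A) = 1/(14.6×25.5) = 0.002686 K/W
R_total = 0.08675 K/W;  Q = ΔT/R_total = 817/0.08675 = 9418 W
T_interface = T_inner − Q·ΣR(inner→interface) = 853 − 9420×0.03443

T ≈ 529 °C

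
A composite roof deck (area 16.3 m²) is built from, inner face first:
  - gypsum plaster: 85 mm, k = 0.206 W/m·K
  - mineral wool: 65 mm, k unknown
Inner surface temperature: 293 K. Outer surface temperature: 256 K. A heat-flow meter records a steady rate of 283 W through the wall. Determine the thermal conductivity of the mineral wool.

Series thermal resistances:
R_gypsum plaster = L/(kA) = 0.085/(0.206×16.3) = 0.02531 K/W
Sum of known resistances R_other = 0.02531 K/W
Total R = ΔT/Q = 37/283 = 0.1307 K/W
R_mineral wool = R_total − R_other = 0.1054 K/W
k = L/(R·A) = 0.065/(0.1054×16.3)

k ≈ 0.0378 W/(m·K)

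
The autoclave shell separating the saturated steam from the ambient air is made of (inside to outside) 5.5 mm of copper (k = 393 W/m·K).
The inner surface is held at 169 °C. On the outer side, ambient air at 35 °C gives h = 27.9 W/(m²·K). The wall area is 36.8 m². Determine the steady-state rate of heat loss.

Series thermal resistances:
R_copper = L/(kA) = 0.0055/(393×36.8) = 3.803×10^-7 K/W
R_outer film = 1/(h_o·A) = 1/(27.9×36.8) = 9.74×10^-4 K/W
R_total = 9.744×10^-4 K/W
Q = ΔT / R_total = 134 / 9.744×10^-4

Q ≈ 138000 W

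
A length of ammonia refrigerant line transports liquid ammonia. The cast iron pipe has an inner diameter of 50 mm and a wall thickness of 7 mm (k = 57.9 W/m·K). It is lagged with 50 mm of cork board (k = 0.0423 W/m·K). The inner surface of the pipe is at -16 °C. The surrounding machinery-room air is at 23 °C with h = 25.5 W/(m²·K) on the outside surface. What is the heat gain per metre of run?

q′ ≈ 10.8 W/m

Treating each annulus and film as a series resistance:
R_cast iron pipe wall = ln(32/25)/(2π×57.9×1) = 6.786×10^-4 K/W
R_cork board = ln(82/32)/(2π×0.0423×1) = 3.54 K/W
R_outer film = 1/(h_o·2πr_oL) = 1/(25.5×2π×0.082×1) = 0.07611 K/W
R_total = 3.617 K/W
Q = ΔT/R_total = 39/3.617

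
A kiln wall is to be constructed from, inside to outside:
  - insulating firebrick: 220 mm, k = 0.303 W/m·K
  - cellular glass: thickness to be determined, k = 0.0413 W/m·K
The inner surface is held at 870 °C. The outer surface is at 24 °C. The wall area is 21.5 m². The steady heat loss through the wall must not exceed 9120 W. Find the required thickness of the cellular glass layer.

Using the resistance-network approach (series):
R_insulating firebrick = L/(kA) = 0.22/(0.303×21.5) = 0.03377 K/W
Sum of the known resistances R_other = 0.03377 K/W
Required total resistance R_tot = ΔT/Q_allow = 846/9120 = 0.09276 K/W
R_cellular glass = R_tot − R_other = 0.05899 K/W
L = R·k·A = 0.05899×0.0413×21.5

L ≈ 52.4 mm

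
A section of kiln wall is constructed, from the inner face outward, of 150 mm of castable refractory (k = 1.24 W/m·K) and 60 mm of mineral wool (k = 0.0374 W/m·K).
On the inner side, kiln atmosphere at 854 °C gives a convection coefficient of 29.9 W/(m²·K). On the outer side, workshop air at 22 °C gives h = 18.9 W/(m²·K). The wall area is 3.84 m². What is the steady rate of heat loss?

Using the resistance-network approach (series):
R_inner film = 1/(h_i·A) = 1/(29.9×3.84) = 0.00871 K/W
R_castable refractory = L/(kA) = 0.15/(1.24×3.84) = 0.0315 K/W
R_mineral wool = L/(kA) = 0.06/(0.0374×3.84) = 0.4178 K/W
R_outer film = 1/(h_o·A) = 1/(18.9×3.84) = 0.01378 K/W
R_total = 0.4718 K/W
Q = ΔT / R_total = 832 / 0.4718

Q ≈ 1760 W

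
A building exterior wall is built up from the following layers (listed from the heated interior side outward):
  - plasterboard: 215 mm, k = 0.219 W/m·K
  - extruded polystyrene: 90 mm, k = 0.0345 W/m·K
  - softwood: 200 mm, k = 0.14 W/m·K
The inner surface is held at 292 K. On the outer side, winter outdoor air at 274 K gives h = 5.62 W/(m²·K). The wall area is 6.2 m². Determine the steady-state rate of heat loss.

Thermal resistances in series:
R_plasterboard = L/(kA) = 0.215/(0.219×6.2) = 0.1583 K/W
R_extruded polystyrene = L/(kA) = 0.09/(0.0345×6.2) = 0.4208 K/W
R_softwood = L/(kA) = 0.2/(0.14×6.2) = 0.2304 K/W
R_outer film = 1/(h_o·A) = 1/(5.62×6.2) = 0.0287 K/W
R_total = 0.8382 K/W
Q = ΔT / R_total = 18 / 0.8382

Q ≈ 21.5 W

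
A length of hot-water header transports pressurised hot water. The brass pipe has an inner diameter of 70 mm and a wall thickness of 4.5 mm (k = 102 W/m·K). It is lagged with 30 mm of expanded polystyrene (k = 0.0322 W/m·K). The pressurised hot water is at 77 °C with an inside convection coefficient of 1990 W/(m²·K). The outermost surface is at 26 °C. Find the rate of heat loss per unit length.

Radial resistances (cylindrical: R_cond = ln(r_o/r_i)/(2πkL), R_conv = 1/(h·2πrL)):
R_inner film = 1/(h_i·2πr₁L) = 1/(1990×2π×0.035×1) = 0.002285 K/W
R_brass pipe wall = ln(39.5/35)/(2π×102×1) = 1.887×10^-4 K/W
R_expanded polystyrene = ln(69.5/39.5)/(2π×0.0322×1) = 2.793 K/W
R_total = 2.795 K/W
Q = ΔT/R_total = 51/2.795

q′ ≈ 18.2 W/m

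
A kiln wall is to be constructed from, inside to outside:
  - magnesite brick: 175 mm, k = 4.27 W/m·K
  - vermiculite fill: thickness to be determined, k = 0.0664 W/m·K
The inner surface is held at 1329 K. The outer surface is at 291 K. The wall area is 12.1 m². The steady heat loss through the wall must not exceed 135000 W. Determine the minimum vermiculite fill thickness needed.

Using the resistance-network approach (series):
R_magnesite brick = L/(kA) = 0.175/(4.27×12.1) = 0.003387 K/W
Sum of the known resistances R_other = 0.003387 K/W
Required total resistance R_tot = ΔT/Q_allow = 1038/135000 = 0.007689 K/W
R_vermiculite fill = R_tot − R_other = 0.004302 K/W
L = R·k·A = 0.004302×0.0664×12.1

L ≈ 3.46 mm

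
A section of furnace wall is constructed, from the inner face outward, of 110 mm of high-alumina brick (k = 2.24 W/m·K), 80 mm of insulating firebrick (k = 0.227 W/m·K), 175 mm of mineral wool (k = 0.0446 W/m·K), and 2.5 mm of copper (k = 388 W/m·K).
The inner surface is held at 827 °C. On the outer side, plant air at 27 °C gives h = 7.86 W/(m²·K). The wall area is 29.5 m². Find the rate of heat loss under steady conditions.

Q ≈ 5300 W

Using the resistance-network approach (series):
R_high-alumina brick = L/(kA) = 0.11/(2.24×29.5) = 0.001665 K/W
R_insulating firebrick = L/(kA) = 0.08/(0.227×29.5) = 0.01195 K/W
R_mineral wool = L/(kA) = 0.175/(0.0446×29.5) = 0.133 K/W
R_copper = L/(kA) = 0.0025/(388×29.5) = 2.184×10^-7 K/W
R_outer film = 1/(h_o·A) = 1/(7.86×29.5) = 0.004313 K/W
R_total = 0.1509 K/W
Q = ΔT / R_total = 800 / 0.1509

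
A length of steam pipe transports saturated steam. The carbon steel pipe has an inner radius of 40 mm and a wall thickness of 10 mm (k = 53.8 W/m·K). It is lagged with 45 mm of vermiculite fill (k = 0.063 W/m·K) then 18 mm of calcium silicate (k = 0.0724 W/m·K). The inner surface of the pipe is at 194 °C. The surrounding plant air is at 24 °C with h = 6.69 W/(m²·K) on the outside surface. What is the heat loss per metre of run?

Cylindrical conduction, so R = ln(r₂/r₁)/(2πkL) per layer, in series:
R_carbon steel pipe wall = ln(50/40)/(2π×53.8×1) = 6.601×10^-4 K/W
R_vermiculite fill = ln(95/50)/(2π×0.063×1) = 1.621 K/W
R_calcium silicate = ln(113/95)/(2π×0.0724×1) = 0.3814 K/W
R_outer film = 1/(h_o·2πr_oL) = 1/(6.69×2π×0.113×1) = 0.2105 K/W
R_total = 2.214 K/W
Q = ΔT/R_total = 170/2.214

q′ ≈ 76.8 W/m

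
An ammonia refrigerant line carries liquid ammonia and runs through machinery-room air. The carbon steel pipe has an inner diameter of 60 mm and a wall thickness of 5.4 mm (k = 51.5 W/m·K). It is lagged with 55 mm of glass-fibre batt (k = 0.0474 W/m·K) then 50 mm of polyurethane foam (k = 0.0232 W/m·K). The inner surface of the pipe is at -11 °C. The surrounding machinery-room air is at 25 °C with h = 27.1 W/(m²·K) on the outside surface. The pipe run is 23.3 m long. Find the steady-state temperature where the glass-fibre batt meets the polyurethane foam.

Per-layer cylindrical resistances, series-summed:
R_carbon steel pipe wall = ln(35.4/30)/(2π×51.5×23.3) = 2.195×10^-5 K/W
R_glass-fibre batt = ln(90.4/35.4)/(2π×0.0474×23.3) = 0.1351 K/W
R_polyurethane foam = ln(140.4/90.4)/(2π×0.0232×23.3) = 0.1296 K/W
R_outer film = 1/(h_o·2πr_oL) = 1/(27.1×2π×0.1404×23.3) = 0.001795 K/W
R_total = 0.2665 K/W
Q = ΔT/R_total = 36/0.2665
Q = 135 W
T_interface = T_inner + Q·ΣR(inner→interface) = -11 + 135×0.1351

T ≈ 7.25 °C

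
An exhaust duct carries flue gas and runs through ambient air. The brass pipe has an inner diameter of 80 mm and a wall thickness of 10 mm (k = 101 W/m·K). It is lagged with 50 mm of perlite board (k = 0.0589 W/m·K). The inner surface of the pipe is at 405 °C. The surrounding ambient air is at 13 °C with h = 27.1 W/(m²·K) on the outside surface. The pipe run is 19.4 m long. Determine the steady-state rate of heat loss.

Radial resistances (cylindrical: R_cond = ln(r_o/r_i)/(2πkL), R_conv = 1/(h·2πrL)):
R_brass pipe wall = ln(50/40)/(2π×101×19.4) = 1.813×10^-5 K/W
R_perlite board = ln(100/50)/(2π×0.0589×19.4) = 0.09654 K/W
R_outer film = 1/(h_o·2πr_oL) = 1/(27.1×2π×0.1×19.4) = 0.003027 K/W
R_total = 0.09959 K/W
Q = ΔT/R_total = 392/0.09959

Q ≈ 3940 W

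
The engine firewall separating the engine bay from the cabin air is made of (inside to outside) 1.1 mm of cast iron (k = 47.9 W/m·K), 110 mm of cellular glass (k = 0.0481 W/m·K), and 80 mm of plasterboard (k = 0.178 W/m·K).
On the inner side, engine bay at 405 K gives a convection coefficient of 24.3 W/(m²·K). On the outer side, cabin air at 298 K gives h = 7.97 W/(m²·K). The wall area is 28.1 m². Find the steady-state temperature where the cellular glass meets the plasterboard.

T ≈ 319 K

Treating each layer as a thermal resistance in series:
R_inner film = 1/(h_i·A) = 1/(24.3×28.1) = 0.001464 K/W
R_cast iron = L/(kA) = 0.0011/(47.9×28.1) = 8.172×10^-7 K/W
R_cellular glass = L/(kA) = 0.11/(0.0481×28.1) = 0.08138 K/W
R_plasterboard = L/(kA) = 0.08/(0.178×28.1) = 0.01599 K/W
R_outer film = 1/(h_o·A) = 1/(7.97×28.1) = 0.004465 K/W
R_total = 0.1033 K/W;  Q = ΔT/R_total = 107/0.1033 = 1036 W
T_interface = T_inner − Q·ΣR(inner→interface) = 405 − 1040×0.08285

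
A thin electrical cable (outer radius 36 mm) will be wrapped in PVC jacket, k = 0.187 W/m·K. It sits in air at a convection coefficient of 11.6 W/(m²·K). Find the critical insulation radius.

For a cylinder r_cr = k/h = 0.187/11.6
r_cr = 16.1 mm; since the bare radius (36 mm) is above r_cr, any added insulation will reduce heat loss.

r_cr ≈ 16.1 mm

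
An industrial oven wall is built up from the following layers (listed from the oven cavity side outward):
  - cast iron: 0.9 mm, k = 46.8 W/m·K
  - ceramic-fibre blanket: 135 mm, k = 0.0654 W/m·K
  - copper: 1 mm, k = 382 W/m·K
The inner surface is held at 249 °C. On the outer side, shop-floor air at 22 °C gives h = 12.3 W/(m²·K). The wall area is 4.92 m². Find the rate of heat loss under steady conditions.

Q ≈ 521 W

Thermal resistances in series:
R_cast iron = L/(kA) = 0.0009/(46.8×4.92) = 3.909×10^-6 K/W
R_ceramic-fibre blanket = L/(kA) = 0.135/(0.0654×4.92) = 0.4196 K/W
R_copper = L/(kA) = 0.001/(382×4.92) = 5.321×10^-7 K/W
R_outer film = 1/(h_o·A) = 1/(12.3×4.92) = 0.01652 K/W
R_total = 0.4361 K/W
Q = ΔT / R_total = 227 / 0.4361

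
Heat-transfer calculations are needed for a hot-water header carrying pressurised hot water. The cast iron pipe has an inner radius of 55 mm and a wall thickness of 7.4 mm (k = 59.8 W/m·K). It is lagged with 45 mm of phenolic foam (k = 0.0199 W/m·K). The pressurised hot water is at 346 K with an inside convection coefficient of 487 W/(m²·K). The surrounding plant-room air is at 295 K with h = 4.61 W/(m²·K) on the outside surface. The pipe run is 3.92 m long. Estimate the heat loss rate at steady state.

Per-layer cylindrical resistances, series-summed:
R_inner film = 1/(h_i·2πr₁L) = 1/(487×2π×0.055×3.92) = 0.001516 K/W
R_cast iron pipe wall = ln(62.4/55)/(2π×59.8×3.92) = 8.57×10^-5 K/W
R_phenolic foam = ln(107.4/62.4)/(2π×0.0199×3.92) = 1.108 K/W
R_outer film = 1/(h_o·2πr_oL) = 1/(4.61×2π×0.1074×3.92) = 0.082 K/W
R_total = 1.191 K/W
Q = ΔT/R_total = 51/1.191

Q ≈ 42.8 W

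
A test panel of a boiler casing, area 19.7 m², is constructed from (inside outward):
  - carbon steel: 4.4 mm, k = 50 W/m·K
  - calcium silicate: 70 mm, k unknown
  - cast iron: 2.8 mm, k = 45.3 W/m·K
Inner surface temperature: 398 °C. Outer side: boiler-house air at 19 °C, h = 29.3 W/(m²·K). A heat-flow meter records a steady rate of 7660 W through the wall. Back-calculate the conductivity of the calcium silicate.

Treating each layer as a thermal resistance in series:
R_carbon steel = L/(kA) = 0.0044/(50×19.7) = 4.467×10^-6 K/W
R_cast iron = L/(kA) = 0.0028/(45.3×19.7) = 3.138×10^-6 K/W
R_outer film = 1/(h_o·A) = 1/(29.3×19.7) = 0.001732 K/W
Sum of known resistances R_other = 0.00174 K/W
Total R = ΔT/Q = 379/7660 = 0.04948 K/W
R_calcium silicate = R_total − R_other = 0.04774 K/W
k = L/(R·A) = 0.07/(0.04774×19.7)

k ≈ 0.0744 W/(m·K)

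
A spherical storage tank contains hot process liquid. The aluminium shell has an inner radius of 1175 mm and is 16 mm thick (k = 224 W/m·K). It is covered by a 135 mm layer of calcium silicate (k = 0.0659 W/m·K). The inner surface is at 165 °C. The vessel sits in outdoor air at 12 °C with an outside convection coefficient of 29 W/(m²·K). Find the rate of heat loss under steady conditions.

Q ≈ 1460 W

Each spherical layer contributes R = (1/r_i − 1/r_o)/(4πk):
R_aluminium shell = (1/1.175 − 1/1.191)/(4π×224) = 4.062×10^-6 K/W
R_calcium silicate = (1/1.191 − 1/1.326)/(4π×0.0659) = 0.1032 K/W
R_outer film = 1/(h·4πr_o²) = 1/(29×4π×1.326²) = 0.001561 K/W
R_total = 0.1048 K/W
Q = ΔT/R_total = 153/0.1048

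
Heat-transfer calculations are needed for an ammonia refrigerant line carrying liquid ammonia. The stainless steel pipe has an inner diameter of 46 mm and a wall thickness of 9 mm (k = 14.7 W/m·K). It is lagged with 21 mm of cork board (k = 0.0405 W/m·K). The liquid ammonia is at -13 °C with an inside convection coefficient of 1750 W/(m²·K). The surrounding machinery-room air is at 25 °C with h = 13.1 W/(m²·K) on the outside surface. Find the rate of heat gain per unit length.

For a radial system each layer contributes R = ln(r_out/r_in)/(2πkL); films add R = 1/(hA).
R_inner film = 1/(h_i·2πr₁L) = 1/(1750×2π×0.023×1) = 0.003954 K/W
R_stainless steel pipe wall = ln(32/23)/(2π×14.7×1) = 0.003575 K/W
R_cork board = ln(53/32)/(2π×0.0405×1) = 1.983 K/W
R_outer film = 1/(h_o·2πr_oL) = 1/(13.1×2π×0.053×1) = 0.2292 K/W
R_total = 2.22 K/W
Q = ΔT/R_total = 38/2.22

q′ ≈ 17.1 W/m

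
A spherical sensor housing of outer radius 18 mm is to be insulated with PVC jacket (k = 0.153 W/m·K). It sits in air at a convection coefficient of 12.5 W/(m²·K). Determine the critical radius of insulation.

r_cr ≈ 24.5 mm

For a sphere r_cr = 2k/h = 2×0.153/12.5
r_cr = 24.5 mm; since the bare radius (18 mm) is below r_cr, adding a thin layer of insulation will *increase* heat loss.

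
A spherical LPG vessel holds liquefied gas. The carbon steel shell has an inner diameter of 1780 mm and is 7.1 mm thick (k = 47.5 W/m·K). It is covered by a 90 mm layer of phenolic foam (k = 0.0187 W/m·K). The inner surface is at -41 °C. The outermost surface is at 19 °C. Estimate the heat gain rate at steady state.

Each spherical layer contributes R = (1/r_i − 1/r_o)/(4πk):
R_carbon steel shell = (1/0.89 − 1/0.8971)/(4π×47.5) = 1.49×10^-5 K/W
R_phenolic foam = (1/0.8971 − 1/0.9871)/(4π×0.0187) = 0.4325 K/W
R_total = 0.4325 K/W
Q = ΔT/R_total = 60/0.4325

Q ≈ 139 W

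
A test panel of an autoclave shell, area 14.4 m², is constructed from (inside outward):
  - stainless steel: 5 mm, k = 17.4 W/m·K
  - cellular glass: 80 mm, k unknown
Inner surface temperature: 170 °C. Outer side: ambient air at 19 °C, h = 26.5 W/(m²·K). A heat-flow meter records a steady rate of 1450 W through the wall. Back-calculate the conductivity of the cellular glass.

Model the wall as resistances in series:
R_stainless steel = L/(kA) = 0.005/(17.4×14.4) = 1.996×10^-5 K/W
R_outer film = 1/(h_o·A) = 1/(26.5×14.4) = 0.002621 K/W
Sum of known resistances R_other = 0.002641 K/W
Total R = ΔT/Q = 151/1450 = 0.1041 K/W
R_cellular glass = R_total − R_other = 0.1015 K/W
k = L/(R·A) = 0.08/(0.1015×14.4)

k ≈ 0.0547 W/(m·K)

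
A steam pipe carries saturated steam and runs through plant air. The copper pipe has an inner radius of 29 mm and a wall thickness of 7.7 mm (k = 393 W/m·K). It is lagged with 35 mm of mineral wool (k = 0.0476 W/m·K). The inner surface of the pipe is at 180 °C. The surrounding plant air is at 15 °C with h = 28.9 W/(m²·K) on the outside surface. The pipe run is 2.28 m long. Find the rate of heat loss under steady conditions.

Per-layer cylindrical resistances, series-summed:
R_copper pipe wall = ln(36.7/29)/(2π×393×2.28) = 4.183×10^-5 K/W
R_mineral wool = ln(71.7/36.7)/(2π×0.0476×2.28) = 0.9821 K/W
R_outer film = 1/(h_o·2πr_oL) = 1/(28.9×2π×0.0717×2.28) = 0.03369 K/W
R_total = 1.016 K/W
Q = ΔT/R_total = 165/1.016

Q ≈ 162 W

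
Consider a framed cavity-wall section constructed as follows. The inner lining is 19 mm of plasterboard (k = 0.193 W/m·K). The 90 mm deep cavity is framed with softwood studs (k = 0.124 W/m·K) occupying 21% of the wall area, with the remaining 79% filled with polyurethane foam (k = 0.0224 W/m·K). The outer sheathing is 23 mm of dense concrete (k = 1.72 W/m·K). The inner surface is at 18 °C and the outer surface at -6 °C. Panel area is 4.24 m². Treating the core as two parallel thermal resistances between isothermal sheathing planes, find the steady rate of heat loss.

Q ≈ 46.9 W

Sheathing layers in series; stud and cavity paths in parallel between them.
R_inner = 0.019/(0.193×4.24) = 0.02322 K/W
R_stud  = 0.09/(0.124×0.21×4.24) = 0.8151 K/W
R_cav   = 0.09/(0.0224×0.79×4.24) = 1.2 K/W
1/R_core = 1/R_stud + 1/R_cav → R_core = 0.4853 K/W
R_outer = 0.023/(1.72×4.24) = 0.003154 K/W
R_total = 0.5117 K/W
Q = ΔT/R_total = 24/0.5117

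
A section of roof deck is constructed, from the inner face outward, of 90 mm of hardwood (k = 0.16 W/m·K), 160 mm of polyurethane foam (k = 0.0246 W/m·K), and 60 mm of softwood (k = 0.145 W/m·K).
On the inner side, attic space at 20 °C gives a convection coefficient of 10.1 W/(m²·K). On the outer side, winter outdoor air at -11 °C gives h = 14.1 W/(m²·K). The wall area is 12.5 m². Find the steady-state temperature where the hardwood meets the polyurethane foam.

Thermal resistances in series:
R_inner film = 1/(h_i·A) = 1/(10.1×12.5) = 0.007921 K/W
R_hardwood = L/(kA) = 0.09/(0.16×12.5) = 0.045 K/W
R_polyurethane foam = L/(kA) = 0.16/(0.0246×12.5) = 0.5203 K/W
R_softwood = L/(kA) = 0.06/(0.145×12.5) = 0.0331 K/W
R_outer film = 1/(h_o·A) = 1/(14.1×12.5) = 0.005674 K/W
R_total = 0.612 K/W;  Q = ΔT/R_total = 31/0.612 = 50.65 W
T_interface = T_inner − Q·ΣR(inner→interface) = 20 − 50.7×0.05292

T ≈ 17.3 °C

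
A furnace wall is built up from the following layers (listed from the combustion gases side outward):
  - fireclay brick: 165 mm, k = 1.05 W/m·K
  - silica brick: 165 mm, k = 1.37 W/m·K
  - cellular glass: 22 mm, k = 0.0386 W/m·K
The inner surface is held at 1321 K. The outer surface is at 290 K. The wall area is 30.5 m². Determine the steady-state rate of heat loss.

Q ≈ 37100 W

Series thermal resistances:
R_fireclay brick = L/(kA) = 0.165/(1.05×30.5) = 0.005152 K/W
R_silica brick = L/(kA) = 0.165/(1.37×30.5) = 0.003949 K/W
R_cellular glass = L/(kA) = 0.022/(0.0386×30.5) = 0.01869 K/W
R_total = 0.02779 K/W
Q = ΔT / R_total = 1031 / 0.02779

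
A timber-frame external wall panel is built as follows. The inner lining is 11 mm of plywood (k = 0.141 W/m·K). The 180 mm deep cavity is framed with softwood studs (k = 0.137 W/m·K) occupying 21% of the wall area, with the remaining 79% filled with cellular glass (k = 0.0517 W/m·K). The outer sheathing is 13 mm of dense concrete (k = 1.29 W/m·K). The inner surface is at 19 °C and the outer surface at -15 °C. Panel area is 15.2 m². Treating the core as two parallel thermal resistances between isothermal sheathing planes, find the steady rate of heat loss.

Q ≈ 193 W

Sheathing layers in series; stud and cavity paths in parallel between them.
R_inner = 0.011/(0.141×15.2) = 0.005133 K/W
R_stud  = 0.18/(0.137×0.21×15.2) = 0.4116 K/W
R_cav   = 0.18/(0.0517×0.79×15.2) = 0.2899 K/W
1/R_core = 1/R_stud + 1/R_cav → R_core = 0.1701 K/W
R_outer = 0.013/(1.29×15.2) = 6.63×10^-4 K/W
R_total = 0.1759 K/W
Q = ΔT/R_total = 34/0.1759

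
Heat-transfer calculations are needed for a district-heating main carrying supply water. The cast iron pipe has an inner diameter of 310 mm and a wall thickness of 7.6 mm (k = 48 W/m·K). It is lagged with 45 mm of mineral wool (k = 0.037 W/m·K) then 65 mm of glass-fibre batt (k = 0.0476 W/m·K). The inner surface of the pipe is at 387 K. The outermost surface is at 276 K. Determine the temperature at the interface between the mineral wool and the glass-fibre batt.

Treating each annulus and film as a series resistance:
R_cast iron pipe wall = ln(162.6/155)/(2π×48×1) = 1.587×10^-4 K/W
R_mineral wool = ln(207.6/162.6)/(2π×0.037×1) = 1.051 K/W
R_glass-fibre batt = ln(272.6/207.6)/(2π×0.0476×1) = 0.9108 K/W
R_total = 1.962 K/W
Q = ΔT/R_total = 111/1.962
Q = 56.6 W/m
T_interface = T_inner − Q·ΣR(inner→interface) = 387 − 56.6×1.051

T ≈ 328 K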